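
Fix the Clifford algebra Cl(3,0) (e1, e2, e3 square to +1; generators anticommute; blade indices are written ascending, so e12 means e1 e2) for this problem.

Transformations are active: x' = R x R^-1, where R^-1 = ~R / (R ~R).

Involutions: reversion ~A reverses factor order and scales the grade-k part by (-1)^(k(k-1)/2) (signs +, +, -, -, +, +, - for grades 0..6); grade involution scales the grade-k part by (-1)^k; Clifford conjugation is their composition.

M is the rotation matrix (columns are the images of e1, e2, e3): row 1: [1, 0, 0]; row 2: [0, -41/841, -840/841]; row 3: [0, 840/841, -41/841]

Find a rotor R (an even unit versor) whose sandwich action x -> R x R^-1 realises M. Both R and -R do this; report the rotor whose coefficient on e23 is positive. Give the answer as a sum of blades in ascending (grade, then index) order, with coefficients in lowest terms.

Method: write R = a + b12*e12 + b13*e13 + b23*e23 with a^2 + b12^2 + b13^2 + b23^2 = 1 (so R^-1 = ~R). Expanding the columns R e_j ~R gives tr M = 4a^2 - 1 and, from the antisymmetric part, M21 - M12 = -4a*b12, M13 - M31 = 4a*b13, M32 - M23 = -4a*b23.
Here tr M = 759/841, so a^2 = (1 + tr M)/4 = 400/841 and a = ±20/29. Taking a = 20/29: M21 - M12 = 0, M13 - M31 = 0, M32 - M23 = 1680/841, giving b12 = 0, b13 = 0, b23 = -21/29, i.e. R = 20/29 - 21/29*e23.
Its e23 coefficient is negative, so report the other preimage -R.
Answer: -20/29 + 21/29*e23. Key observation: the double cover Spin(3) -> SO(3) sends R and -R to the same matrix (trace 759/841 here), so the stated sign of the e23 coefficient is what selects one sheet.


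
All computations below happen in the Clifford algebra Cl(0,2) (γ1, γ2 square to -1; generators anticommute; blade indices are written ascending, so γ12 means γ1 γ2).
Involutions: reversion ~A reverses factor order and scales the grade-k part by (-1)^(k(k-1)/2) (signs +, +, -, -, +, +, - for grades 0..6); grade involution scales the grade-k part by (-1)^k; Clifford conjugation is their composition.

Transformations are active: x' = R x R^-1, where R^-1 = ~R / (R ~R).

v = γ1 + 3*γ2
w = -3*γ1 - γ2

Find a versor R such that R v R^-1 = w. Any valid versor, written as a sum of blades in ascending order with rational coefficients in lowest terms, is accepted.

Since q(v) = q(w) = -10, the sum R = v + w = -2*γ1 + 2*γ2 does the job whenever invertible.
Answer: -2*γ1 + 2*γ2


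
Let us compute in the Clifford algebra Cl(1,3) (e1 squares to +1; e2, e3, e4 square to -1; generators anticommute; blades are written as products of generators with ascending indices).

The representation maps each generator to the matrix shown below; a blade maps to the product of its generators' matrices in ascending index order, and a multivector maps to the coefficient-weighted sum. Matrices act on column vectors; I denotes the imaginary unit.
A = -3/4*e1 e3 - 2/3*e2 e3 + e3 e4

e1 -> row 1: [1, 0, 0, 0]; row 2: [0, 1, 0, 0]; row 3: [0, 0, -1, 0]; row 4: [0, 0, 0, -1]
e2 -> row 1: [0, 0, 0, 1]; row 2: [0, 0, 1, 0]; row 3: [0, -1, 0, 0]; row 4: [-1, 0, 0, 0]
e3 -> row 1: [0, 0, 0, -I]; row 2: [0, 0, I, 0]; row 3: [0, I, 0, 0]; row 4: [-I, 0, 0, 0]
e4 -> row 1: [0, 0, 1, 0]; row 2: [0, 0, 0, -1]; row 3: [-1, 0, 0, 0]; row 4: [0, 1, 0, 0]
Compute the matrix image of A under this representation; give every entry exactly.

Bivector images (products of the table entries): rho(e1 e3) = rho(e1)rho(e3) = row 1: [0, 0, 0, -I]; row 2: [0, 0, I, 0]; row 3: [0, -I, 0, 0]; row 4: [I, 0, 0, 0]; rho(e2 e3) = rho(e2)rho(e3) = row 1: [-I, 0, 0, 0]; row 2: [0, I, 0, 0]; row 3: [0, 0, -I, 0]; row 4: [0, 0, 0, I]; rho(e3 e4) = rho(e3)rho(e4) = row 1: [0, -I, 0, 0]; row 2: [-I, 0, 0, 0]; row 3: [0, 0, 0, -I]; row 4: [0, 0, -I, 0].
M = (-3/4)*rho(e1 e3) + (-2/3)*rho(e2 e3) + (1)*rho(e3 e4), summed entrywise:
Answer: row 1: [2*I/3, -I, 0, 3*I/4]; row 2: [-I, -2*I/3, -3*I/4, 0]; row 3: [0, 3*I/4, 2*I/3, -I]; row 4: [-3*I/4, 0, -I, -2*I/3]


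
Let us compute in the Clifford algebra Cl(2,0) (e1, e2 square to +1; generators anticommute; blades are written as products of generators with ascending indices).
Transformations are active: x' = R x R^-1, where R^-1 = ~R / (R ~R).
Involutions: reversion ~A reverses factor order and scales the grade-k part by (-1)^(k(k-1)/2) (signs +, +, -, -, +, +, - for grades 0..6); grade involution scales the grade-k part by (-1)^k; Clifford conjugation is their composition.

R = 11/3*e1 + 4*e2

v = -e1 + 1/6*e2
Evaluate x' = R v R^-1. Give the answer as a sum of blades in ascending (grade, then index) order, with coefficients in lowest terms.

~R = 11/3*e1 + 4*e2, and R ~R = 265/9, so R^-1 = ~R / (265/9).
R v = -3 + 83/18*e1 e2
Answer: 67/265*e1 - 1561/1590*e2


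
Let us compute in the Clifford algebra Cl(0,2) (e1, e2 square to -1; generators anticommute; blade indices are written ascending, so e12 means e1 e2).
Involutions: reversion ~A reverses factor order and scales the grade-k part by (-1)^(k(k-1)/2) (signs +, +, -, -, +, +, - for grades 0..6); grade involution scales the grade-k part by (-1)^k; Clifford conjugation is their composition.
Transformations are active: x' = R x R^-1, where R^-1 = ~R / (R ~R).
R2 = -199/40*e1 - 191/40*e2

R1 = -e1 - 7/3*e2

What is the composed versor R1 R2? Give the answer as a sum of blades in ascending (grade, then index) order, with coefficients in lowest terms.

Distribute over the terms of R1 (each basis-blade product reordered to ascending indices, repeated generators contracted through their squares):
(-e1) R2 = -199/40 + 191/40*e12
(-7/3*e2) R2 = -1337/120 - 1393/120*e12
Summing the partial products and collecting blades:
Answer: -967/60 - 41/6*e12


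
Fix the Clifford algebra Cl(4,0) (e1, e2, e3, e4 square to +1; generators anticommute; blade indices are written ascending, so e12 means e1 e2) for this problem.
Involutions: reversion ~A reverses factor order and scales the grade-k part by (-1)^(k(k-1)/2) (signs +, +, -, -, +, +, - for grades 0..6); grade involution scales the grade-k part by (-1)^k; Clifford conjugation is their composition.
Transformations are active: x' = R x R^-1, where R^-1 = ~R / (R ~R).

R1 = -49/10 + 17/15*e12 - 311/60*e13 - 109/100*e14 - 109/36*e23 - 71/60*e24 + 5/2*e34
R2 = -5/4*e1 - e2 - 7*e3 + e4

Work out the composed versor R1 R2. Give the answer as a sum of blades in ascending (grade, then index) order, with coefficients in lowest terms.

Distribute over the terms of R2 (each basis-blade product reordered to ascending indices, repeated generators contracted through their squares):
R1 (-5/4*e1) = 49/8*e1 + 17/12*e2 - 311/48*e3 - 109/80*e4 + 545/144*e123 + 71/48*e124 - 25/8*e134
R1 (-e2) = -17/15*e1 + 49/10*e2 - 109/36*e3 - 71/60*e4 - 311/60*e123 - 109/100*e124 - 5/2*e234
R1 (-7*e3) = 2177/60*e1 + 763/36*e2 + 343/10*e3 + 35/2*e4 - 119/15*e123 - 763/100*e134 - 497/60*e234
R1 (e4) = -109/100*e1 - 71/60*e2 + 5/2*e3 - 49/10*e4 + 17/15*e124 - 311/60*e134 - 109/36*e234
Summing the partial products and collecting blades:
Answer: 8037/200*e1 + 4739/180*e2 + 19651/720*e3 + 2413/240*e4 - 6719/720*e123 + 609/400*e124 - 9563/600*e134 - 1243/90*e234


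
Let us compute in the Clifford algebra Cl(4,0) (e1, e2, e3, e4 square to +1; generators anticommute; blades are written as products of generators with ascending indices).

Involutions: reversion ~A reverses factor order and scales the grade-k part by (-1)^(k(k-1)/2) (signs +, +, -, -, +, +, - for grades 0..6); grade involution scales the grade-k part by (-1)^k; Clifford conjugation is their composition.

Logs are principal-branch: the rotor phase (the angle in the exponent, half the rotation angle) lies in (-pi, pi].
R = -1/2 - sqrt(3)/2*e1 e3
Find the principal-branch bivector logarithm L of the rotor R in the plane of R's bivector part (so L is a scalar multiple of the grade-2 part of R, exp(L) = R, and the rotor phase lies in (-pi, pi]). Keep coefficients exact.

The scalar part of R is -1/2, so the principal-branch rotor phase is pinned; divide the bivector part by its sine to get the unit plane — L is the phase times that plane.
Concretely: cos(phase) = -1/2 gives phase = ±2*pi/3, and since phase/sin(phase) is even the sign is immaterial: L = (phase/sin(phase)) * <R>_2 = (4*sqrt(3)*pi/9) * <R>_2.
Answer: -2*pi/3*e1 e3


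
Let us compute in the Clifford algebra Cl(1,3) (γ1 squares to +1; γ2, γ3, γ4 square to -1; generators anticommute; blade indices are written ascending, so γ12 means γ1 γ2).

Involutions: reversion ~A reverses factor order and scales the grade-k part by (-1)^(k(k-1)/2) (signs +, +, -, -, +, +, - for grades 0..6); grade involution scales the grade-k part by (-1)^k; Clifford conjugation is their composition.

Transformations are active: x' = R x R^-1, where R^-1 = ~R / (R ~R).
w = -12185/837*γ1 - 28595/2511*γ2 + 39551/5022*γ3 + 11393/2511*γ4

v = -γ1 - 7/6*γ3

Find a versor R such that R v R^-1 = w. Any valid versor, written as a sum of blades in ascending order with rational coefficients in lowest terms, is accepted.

R = v + w = -13022/837*γ1 - 28595/2511*γ2 + 16846/2511*γ3 + 11393/2511*γ4 works: the equal norms (-13/36) guarantee its sandwich swaps v into w.
Answer: -13022/837*γ1 - 28595/2511*γ2 + 16846/2511*γ3 + 11393/2511*γ4


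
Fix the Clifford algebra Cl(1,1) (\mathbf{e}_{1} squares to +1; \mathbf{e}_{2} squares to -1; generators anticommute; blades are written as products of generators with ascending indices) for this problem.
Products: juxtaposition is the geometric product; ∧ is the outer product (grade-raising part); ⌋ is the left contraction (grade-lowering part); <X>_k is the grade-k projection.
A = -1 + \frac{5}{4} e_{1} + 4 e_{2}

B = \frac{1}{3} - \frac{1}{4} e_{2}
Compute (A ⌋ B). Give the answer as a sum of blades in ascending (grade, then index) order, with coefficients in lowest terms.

step 1: \frac{2}{3} + \frac{1}{4} e_{2}
Answer: \frac{2}{3} + \frac{1}{4} e_{2}


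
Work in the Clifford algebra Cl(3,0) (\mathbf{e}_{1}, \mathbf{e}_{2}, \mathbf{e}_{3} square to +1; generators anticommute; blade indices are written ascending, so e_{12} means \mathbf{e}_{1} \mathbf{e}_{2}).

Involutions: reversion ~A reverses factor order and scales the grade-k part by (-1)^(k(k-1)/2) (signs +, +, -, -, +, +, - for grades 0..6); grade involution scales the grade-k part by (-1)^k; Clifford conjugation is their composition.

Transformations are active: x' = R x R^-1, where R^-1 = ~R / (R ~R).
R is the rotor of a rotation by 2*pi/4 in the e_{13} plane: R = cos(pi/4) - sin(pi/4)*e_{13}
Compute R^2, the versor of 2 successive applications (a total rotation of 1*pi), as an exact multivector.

Half-angle bookkeeping: 2 applications in e_{13} add up to rotor phase 2*pi/4 = \frac{\pi}{2}, so R^2 = cos(\frac{\pi}{2}) - sin(\frac{\pi}{2})*e_{13}.
cos(\frac{\pi}{2}) = 0 and sin(\frac{\pi}{2}) = 1, so R^2 = -e_{13}. The net rotation is 1*pi; the rotor keeps the half-angle phase exactly.
Answer: -e_{13}


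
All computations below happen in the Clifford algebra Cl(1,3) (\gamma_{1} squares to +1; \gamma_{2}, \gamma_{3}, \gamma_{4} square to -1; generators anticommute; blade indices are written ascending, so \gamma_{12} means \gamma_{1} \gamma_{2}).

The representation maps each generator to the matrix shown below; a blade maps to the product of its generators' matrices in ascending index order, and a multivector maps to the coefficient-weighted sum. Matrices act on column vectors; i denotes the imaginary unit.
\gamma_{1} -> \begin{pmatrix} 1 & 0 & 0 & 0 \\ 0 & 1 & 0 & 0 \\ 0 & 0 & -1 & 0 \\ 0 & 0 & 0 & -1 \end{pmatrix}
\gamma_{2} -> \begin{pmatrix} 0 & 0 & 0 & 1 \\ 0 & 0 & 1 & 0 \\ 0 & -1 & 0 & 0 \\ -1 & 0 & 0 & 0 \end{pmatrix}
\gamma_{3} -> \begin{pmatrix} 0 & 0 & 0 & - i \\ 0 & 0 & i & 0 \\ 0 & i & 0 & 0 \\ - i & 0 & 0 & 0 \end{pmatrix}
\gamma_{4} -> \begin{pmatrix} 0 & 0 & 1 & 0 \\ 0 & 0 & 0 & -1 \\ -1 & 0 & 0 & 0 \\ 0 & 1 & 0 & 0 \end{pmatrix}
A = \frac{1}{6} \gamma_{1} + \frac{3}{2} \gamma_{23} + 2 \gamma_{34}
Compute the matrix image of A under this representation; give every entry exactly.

Bivector images (products of the table entries): rho(\gamma_{23}) = rho(\gamma_{2})rho(\gamma_{3}) = \begin{pmatrix} - i & 0 & 0 & 0 \\ 0 & i & 0 & 0 \\ 0 & 0 & - i & 0 \\ 0 & 0 & 0 & i \end{pmatrix}; rho(\gamma_{34}) = rho(\gamma_{3})rho(\gamma_{4}) = \begin{pmatrix} 0 & - i & 0 & 0 \\ - i & 0 & 0 & 0 \\ 0 & 0 & 0 & - i \\ 0 & 0 & - i & 0 \end{pmatrix}.
M = (\frac{1}{6})*rho(\gamma_{1}) + (\frac{3}{2})*rho(\gamma_{23}) + (2)*rho(\gamma_{34}), summed entrywise:
Answer: \begin{pmatrix} \frac{1}{6} - \frac{3 i}{2} & - 2 i & 0 & 0 \\ - 2 i & \frac{1}{6} + \frac{3 i}{2} & 0 & 0 \\ 0 & 0 & - \frac{1}{6} - \frac{3 i}{2} & - 2 i \\ 0 & 0 & - 2 i & - \frac{1}{6} + \frac{3 i}{2} \end{pmatrix}


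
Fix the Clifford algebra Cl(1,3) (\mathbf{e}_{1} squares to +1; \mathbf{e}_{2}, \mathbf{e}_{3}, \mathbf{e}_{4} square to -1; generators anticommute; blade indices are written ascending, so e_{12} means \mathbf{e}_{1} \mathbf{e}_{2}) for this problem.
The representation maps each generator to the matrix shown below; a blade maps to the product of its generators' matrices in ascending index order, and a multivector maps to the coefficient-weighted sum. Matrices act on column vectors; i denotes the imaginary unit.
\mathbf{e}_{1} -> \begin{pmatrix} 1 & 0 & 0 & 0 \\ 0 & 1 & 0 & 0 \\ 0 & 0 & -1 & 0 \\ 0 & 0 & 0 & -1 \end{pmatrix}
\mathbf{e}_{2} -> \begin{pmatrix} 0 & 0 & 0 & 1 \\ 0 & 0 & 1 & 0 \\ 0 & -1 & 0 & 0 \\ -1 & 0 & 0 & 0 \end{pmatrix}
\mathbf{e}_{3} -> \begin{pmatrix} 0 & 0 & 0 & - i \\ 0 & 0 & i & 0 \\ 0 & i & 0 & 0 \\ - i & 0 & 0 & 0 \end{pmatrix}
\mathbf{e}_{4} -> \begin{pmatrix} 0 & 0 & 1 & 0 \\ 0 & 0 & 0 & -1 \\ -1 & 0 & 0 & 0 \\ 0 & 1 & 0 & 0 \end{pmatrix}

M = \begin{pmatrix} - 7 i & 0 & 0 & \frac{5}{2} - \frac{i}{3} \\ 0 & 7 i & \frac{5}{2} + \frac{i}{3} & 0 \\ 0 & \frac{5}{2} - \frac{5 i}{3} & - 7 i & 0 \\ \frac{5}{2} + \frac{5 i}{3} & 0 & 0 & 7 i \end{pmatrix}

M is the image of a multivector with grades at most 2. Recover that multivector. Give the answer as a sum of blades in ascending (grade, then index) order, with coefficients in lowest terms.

Method: the blade images are trace-orthogonal — tr(rho(e_A) rho(e_B)^-1) = 4 if A = B and 0 otherwise — and rho(e_A)^-1 = (e_A)^2 * rho(e_A) with (e_A)^2 = +1 or -1, so the coefficient of e_A in the preimage is (e_A)^2 * tr(M rho(e_A))/4.
Nonzero projections over blades of grade <= 2: e_{3}: (e_{3})^2 = -1, tr(M rho(e_{3})) = \frac{8}{3}, coefficient -\frac{2}{3}; e_{12}: (e_{12})^2 = +1, tr(M rho(e_{12})) = 10, coefficient \frac{5}{2}; e_{13}: (e_{13})^2 = +1, tr(M rho(e_{13})) = 4, coefficient 1; e_{23}: (e_{23})^2 = -1, tr(M rho(e_{23})) = -28, coefficient 7. Every other blade of grade <= 2 projects to 0.
Answer: -\frac{2}{3} e_{3} + \frac{5}{2} e_{12} + e_{13} + 7 e_{23}


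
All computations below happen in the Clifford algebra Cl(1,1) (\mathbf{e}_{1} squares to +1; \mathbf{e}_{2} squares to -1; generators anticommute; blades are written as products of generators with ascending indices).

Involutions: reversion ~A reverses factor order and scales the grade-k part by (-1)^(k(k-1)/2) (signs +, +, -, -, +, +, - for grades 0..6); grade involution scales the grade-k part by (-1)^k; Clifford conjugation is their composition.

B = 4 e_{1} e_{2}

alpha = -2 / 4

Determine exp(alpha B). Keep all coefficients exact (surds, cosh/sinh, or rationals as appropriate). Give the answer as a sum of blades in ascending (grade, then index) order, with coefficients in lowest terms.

B^2 = (4)^2*(e_{1} e_{2})^2 = 16*(+1) = 16 (a basis 2-blade squares to minus the product of its generators' squares).
B^2 = 16 — the series telescopes hyperbolically here: l = 4, alpha*l = -2, so exp(alpha B) = cosh(-2) + (sinh(-2)/4)*B = \cosh{\left(2 \right)} + (- \frac{\sinh{\left(2 \right)}}{4})*B.
Answer: \cosh{\left(2 \right)} - \sinh{\left(2 \right)} e_{1} e_{2}


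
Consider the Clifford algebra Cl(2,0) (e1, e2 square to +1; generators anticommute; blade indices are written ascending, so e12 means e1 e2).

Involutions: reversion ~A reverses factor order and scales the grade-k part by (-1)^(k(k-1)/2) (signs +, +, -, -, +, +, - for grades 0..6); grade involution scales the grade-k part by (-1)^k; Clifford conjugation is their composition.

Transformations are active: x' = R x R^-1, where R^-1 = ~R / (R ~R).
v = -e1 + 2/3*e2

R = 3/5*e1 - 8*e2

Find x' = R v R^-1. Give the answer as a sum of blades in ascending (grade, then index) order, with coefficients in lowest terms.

~R = 3/5*e1 - 8*e2, and R ~R = 1609/25, so R^-1 = ~R / (1609/25).
R v = -89/15 - 38/5*e12
Answer: 1431/1609*e1 + 3902/4827*e2


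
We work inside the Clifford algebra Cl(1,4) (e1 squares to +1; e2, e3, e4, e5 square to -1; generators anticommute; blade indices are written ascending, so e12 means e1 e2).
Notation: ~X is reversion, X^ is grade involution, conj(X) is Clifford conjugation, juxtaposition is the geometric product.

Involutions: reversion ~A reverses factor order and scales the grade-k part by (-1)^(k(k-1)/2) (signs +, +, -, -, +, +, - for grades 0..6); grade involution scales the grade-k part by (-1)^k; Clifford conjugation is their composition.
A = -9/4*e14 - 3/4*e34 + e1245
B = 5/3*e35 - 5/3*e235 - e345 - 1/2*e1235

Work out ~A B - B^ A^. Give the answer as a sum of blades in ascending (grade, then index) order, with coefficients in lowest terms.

first term: 3/4*e5 + 1/2*e34 + 5/4*e45 + e123 - 5/3*e134 - 9/4*e135 - 5/4*e245 - 5/3*e1234 - 3/8*e1245 - 15/4*e1345 + 9/8*e2345 - 15/4*e12345
second term: 3/4*e5 - 1/2*e34 + 5/4*e45 - e123 + 5/3*e134 + 9/4*e135 + 5/4*e245 + 5/3*e1234 - 3/8*e1245 + 15/4*e1345 + 9/8*e2345 - 15/4*e12345
Answer: e34 + 2*e123 - 10/3*e134 - 9/2*e135 - 5/2*e245 - 10/3*e1234 - 15/2*e1345


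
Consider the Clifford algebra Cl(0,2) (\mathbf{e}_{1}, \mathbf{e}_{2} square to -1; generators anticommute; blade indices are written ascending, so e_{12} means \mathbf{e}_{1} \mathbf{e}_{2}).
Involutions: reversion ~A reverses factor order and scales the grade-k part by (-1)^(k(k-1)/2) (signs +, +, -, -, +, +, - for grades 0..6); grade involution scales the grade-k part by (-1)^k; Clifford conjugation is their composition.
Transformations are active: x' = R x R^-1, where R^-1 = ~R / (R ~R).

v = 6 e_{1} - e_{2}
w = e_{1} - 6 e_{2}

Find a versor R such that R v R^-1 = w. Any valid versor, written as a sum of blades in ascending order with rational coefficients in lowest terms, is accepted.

Sketch: the shared square -37 makes R = v + w = 7 e_{1} - 7 e_{2} the natural versor; its sandwich fixes that direction, negates (v - w)/2, and sends v to w.
Answer: 7 e_{1} - 7 e_{2}


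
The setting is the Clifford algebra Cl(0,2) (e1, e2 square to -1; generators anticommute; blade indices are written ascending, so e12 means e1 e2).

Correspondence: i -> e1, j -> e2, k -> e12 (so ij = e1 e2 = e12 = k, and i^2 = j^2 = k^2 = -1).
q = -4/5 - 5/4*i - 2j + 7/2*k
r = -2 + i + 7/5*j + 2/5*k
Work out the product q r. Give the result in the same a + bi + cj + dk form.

In blades: q = -4/5 - 5/4*e1 - 2*e2 + 7/2*e12, r = -2 + e1 + 7/5*e2 + 2/5*e12.
Distribute q over r term by term (generator squares from the signature, products reordered to ascending indices): (-4/5)*r = 8/5 - 4/5*e1 - 28/25*e2 - 8/25*e12; (-5/4*e1)*r = 5/4 + 5/2*e1 + 1/2*e2 - 7/4*e12; (-2*e2)*r = 14/5 - 4/5*e1 + 4*e2 + 2*e12; (7/2*e12)*r = -7/5 - 49/10*e1 + 7/2*e2 - 7*e12.
Sum: 17/4 - 4*e1 + 172/25*e2 - 707/100*e12; translating back through the correspondence:
Answer: 17/4 - 4i + 172/25*j - 707/100*k


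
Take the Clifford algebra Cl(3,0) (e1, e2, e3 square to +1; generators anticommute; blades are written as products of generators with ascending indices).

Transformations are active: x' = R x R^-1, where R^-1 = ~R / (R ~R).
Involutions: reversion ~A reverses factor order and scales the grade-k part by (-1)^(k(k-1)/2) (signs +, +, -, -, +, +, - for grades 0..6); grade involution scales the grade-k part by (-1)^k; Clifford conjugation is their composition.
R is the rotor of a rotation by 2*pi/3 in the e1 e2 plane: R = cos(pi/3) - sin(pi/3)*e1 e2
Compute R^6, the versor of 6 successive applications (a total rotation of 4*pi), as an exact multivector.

Because a rotor carries half the rotation angle, composing 6 copies of this e1 e2-plane rotor multiplies the phase: 6*(pi/3) = 2*pi, hence R^6 = cos(2*pi) - sin(2*pi)*e1 e2.
cos(2*pi) = 1 and sin(2*pi) = 0, so R^6 = 1. The total rotation 4*pi is 2 full turns, so every vector returns to itself, yet the rotor is +1, back on the identity sheet (an even number of 2*pi turns).
Answer: 1


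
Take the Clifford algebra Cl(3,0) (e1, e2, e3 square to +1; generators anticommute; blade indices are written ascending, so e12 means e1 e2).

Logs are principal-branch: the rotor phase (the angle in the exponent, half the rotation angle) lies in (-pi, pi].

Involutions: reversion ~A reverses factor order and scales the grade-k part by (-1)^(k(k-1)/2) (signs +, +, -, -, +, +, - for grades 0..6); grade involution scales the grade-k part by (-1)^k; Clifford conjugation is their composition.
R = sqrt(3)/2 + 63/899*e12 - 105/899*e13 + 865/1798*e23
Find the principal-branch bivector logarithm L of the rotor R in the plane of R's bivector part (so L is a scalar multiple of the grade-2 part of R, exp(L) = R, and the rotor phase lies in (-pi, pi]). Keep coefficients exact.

The scalar part of R is sqrt(3)/2, and that scalar determines the rotor phase on the principal branch; recovering the unit plane as bivector-part over sine of the phase gives L = phase * plane.
Concretely: cos(phase) = sqrt(3)/2 gives phase = ±pi/6, and since phase/sin(phase) is even the sign is immaterial: L = (phase/sin(phase)) * <R>_2 = (pi/3) * <R>_2.
Answer: 21*pi/899*e12 - 35*pi/899*e13 + 865*pi/5394*e23


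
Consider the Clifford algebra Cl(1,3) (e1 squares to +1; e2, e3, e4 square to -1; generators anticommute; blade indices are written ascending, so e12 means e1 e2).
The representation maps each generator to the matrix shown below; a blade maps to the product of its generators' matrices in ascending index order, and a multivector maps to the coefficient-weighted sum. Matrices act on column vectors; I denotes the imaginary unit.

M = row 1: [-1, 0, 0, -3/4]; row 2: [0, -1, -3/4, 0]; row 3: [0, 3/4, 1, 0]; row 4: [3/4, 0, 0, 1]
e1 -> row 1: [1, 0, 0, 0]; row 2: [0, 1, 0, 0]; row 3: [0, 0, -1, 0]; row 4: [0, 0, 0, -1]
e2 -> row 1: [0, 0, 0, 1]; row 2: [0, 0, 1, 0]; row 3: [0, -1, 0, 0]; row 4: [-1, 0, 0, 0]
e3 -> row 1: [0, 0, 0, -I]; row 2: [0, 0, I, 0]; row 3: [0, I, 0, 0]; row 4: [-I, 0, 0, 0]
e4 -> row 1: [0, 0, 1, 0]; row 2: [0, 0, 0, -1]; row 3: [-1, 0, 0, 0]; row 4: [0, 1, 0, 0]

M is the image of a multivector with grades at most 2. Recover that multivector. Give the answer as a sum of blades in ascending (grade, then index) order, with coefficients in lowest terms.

Method: the blade images are trace-orthogonal — tr(rho(e_A) rho(e_B)^-1) = 4 if A = B and 0 otherwise — and rho(e_A)^-1 = (e_A)^2 * rho(e_A) with (e_A)^2 = +1 or -1, so the coefficient of e_A in the preimage is (e_A)^2 * tr(M rho(e_A))/4.
Nonzero projections over blades of grade <= 2: e1: (e1)^2 = +1, tr(M rho(e1)) = -4, coefficient -1; e2: (e2)^2 = -1, tr(M rho(e2)) = 3, coefficient -3/4. Every other blade of grade <= 2 projects to 0.
Answer: -e1 - 3/4*e2


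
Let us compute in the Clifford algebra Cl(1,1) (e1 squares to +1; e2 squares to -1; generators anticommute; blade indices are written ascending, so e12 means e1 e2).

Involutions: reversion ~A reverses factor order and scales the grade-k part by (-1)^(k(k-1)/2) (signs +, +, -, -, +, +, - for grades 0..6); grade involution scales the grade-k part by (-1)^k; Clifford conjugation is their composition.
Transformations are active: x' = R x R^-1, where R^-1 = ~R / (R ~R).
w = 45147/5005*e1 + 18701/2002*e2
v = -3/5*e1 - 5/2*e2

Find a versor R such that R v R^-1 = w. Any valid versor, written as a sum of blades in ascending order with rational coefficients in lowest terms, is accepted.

Here q(v) = q(w) = -589/100; the classical choice R = v + w = 42144/5005*e1 + 6848/1001*e2 then realises v -> w under the sandwich.
Answer: 42144/5005*e1 + 6848/1001*e2


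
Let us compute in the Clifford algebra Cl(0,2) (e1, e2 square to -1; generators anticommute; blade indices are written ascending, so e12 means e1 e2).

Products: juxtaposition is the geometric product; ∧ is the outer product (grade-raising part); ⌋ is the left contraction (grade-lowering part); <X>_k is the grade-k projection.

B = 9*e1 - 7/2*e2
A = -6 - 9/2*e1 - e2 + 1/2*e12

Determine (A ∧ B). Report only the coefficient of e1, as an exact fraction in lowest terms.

step 1: -54*e1 + 21*e2 + 99/4*e12
Answer: -54


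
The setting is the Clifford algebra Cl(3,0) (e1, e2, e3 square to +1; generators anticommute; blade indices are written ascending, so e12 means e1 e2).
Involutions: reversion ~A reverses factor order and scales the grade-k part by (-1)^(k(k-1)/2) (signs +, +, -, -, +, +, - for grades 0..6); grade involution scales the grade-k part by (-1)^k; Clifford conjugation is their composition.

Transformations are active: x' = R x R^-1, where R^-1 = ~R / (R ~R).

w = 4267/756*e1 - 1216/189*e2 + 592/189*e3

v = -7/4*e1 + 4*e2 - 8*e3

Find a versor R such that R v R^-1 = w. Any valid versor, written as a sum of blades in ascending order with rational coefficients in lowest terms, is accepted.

Sketch: the shared square 1329/16 makes R = v + w = 736/189*e1 - 460/189*e2 - 920/189*e3 the natural versor; its sandwich fixes that direction, negates (v - w)/2, and sends v to w.
Answer: 736/189*e1 - 460/189*e2 - 920/189*e3


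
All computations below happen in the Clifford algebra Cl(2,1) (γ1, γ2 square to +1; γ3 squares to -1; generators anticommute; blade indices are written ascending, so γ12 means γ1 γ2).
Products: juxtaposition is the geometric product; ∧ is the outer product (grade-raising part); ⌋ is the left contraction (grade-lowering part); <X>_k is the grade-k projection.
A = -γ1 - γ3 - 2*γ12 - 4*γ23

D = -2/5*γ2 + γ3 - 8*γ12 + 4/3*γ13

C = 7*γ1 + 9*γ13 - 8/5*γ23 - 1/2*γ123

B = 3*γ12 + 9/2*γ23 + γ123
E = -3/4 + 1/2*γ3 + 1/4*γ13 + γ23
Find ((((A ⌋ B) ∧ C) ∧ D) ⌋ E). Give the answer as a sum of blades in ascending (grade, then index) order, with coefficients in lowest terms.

step 1: -12 - 4*γ1 - 15/2*γ2 + 2*γ3 + γ12 - γ23
step 2: -84*γ1 + 105/2*γ12 - 122*γ13 + 96/5*γ23 + 729/10*γ123
step 3: 168/5*γ12 - 84*γ13 + 37/10*γ123
step 4: -21
Answer: -21


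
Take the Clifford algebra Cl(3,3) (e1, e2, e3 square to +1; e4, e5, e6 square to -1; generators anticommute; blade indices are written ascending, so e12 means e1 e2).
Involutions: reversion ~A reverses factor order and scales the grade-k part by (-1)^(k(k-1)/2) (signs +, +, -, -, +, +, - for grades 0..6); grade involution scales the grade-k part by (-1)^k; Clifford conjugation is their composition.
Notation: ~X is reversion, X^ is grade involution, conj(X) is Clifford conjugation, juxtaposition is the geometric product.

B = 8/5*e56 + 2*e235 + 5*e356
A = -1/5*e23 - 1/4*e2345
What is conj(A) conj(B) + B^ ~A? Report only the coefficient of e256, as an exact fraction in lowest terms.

first term: -1/2*e4 - 2/5*e5 + 5/4*e246 + e256 - 2/5*e2346 - 8/25*e2356
second term: -1/2*e4 + 2/5*e5 - 5/4*e246 + e256 - 2/5*e2346 + 8/25*e2356
Answer: 2


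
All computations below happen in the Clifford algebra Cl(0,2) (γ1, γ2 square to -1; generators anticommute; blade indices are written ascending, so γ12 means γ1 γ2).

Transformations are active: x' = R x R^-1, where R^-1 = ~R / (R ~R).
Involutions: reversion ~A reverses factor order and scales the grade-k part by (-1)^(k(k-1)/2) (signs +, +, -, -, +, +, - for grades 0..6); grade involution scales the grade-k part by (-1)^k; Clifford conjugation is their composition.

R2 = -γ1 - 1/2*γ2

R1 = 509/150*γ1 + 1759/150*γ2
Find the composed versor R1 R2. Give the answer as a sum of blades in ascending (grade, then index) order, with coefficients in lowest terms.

Distribute over the terms of R1 (each basis-blade product reordered to ascending indices, repeated generators contracted through their squares):
(509/150*γ1) R2 = 509/150 - 509/300*γ12
(1759/150*γ2) R2 = 1759/300 + 1759/150*γ12
Summing the partial products and collecting blades:
Answer: 2777/300 + 1003/100*γ12


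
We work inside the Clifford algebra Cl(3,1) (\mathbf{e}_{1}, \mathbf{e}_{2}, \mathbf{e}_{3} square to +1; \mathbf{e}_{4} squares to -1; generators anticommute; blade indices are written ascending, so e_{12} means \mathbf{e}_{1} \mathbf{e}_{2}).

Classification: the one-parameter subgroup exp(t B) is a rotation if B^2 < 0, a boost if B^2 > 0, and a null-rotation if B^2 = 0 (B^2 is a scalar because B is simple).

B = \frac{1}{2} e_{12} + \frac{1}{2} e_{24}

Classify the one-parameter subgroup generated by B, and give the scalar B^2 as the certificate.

B^2 term by term: the squares give (\frac{1}{2})^2*(e_{12})^2 + (\frac{1}{2})^2*(e_{24})^2 = \frac{1}{4}*(-1) + \frac{1}{4}*(+1) = 0 (each basis 2-blade squares to minus the product of its generators' squares); cross terms between blades sharing an index anticommute and cancel. So B^2 = 0.
Answer: null-rotation, certificate B^2 = 0. Key observation: B^2 = 0 is a conjugation invariant, so its sign decides the class regardless of the surface form of B.


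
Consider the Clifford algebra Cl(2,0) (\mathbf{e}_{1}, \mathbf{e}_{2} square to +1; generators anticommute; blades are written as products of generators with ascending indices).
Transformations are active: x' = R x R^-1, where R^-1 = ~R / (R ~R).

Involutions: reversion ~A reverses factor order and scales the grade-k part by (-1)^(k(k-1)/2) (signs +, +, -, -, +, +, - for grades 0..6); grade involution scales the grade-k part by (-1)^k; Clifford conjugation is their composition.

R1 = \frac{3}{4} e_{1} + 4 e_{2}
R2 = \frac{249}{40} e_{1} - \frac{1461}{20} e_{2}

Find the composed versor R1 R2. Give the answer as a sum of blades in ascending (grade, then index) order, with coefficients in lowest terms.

Distribute over the terms of R1 (each basis-blade product reordered to ascending indices, repeated generators contracted through their squares):
(\frac{3}{4} e_{1}) R2 = \frac{747}{160} - \frac{4383}{80} e_{1} e_{2}
(4 e_{2}) R2 = -\frac{1461}{5} - \frac{249}{10} e_{1} e_{2}
Summing the partial products and collecting blades:
Answer: -\frac{9201}{32} - \frac{1275}{16} e_{1} e_{2}


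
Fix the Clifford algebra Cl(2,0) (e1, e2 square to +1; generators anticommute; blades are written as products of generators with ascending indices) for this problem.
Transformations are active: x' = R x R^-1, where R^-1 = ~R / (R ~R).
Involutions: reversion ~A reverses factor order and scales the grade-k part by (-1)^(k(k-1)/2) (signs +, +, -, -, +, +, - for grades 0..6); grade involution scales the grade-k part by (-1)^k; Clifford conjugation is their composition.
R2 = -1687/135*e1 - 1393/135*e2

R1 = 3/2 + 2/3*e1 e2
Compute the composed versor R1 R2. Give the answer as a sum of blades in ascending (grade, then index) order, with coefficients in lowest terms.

Distribute over the terms of R1 (each basis-blade product reordered to ascending indices, repeated generators contracted through their squares):
(3/2) R2 = -1687/90*e1 - 1393/90*e2
(2/3*e1 e2) R2 = -2786/405*e1 + 3374/405*e2
Summing the partial products and collecting blades:
Answer: -4151/162*e1 - 5789/810*e2


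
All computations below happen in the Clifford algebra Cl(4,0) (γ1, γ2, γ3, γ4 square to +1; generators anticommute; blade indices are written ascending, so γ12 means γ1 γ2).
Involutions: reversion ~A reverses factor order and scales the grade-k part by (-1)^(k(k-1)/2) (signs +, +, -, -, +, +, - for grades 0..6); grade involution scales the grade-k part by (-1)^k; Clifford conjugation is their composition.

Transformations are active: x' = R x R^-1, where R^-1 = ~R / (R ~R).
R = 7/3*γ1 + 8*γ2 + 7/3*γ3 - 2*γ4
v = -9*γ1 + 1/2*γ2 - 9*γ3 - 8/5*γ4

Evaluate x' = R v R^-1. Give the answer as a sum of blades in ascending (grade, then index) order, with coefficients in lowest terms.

~R = 7/3*γ1 + 8*γ2 + 7/3*γ3 - 2*γ4, and R ~R = 710/9, so R^-1 = ~R / (710/9).
R v = -174/5 + 439/6*γ12 - 326/15*γ14 - 439/6*γ23 - 59/5*γ24 - 326/15*γ34
Answer: 12321/1775*γ1 - 26831/3550*γ2 + 12321/1775*γ3 + 5972/1775*γ4


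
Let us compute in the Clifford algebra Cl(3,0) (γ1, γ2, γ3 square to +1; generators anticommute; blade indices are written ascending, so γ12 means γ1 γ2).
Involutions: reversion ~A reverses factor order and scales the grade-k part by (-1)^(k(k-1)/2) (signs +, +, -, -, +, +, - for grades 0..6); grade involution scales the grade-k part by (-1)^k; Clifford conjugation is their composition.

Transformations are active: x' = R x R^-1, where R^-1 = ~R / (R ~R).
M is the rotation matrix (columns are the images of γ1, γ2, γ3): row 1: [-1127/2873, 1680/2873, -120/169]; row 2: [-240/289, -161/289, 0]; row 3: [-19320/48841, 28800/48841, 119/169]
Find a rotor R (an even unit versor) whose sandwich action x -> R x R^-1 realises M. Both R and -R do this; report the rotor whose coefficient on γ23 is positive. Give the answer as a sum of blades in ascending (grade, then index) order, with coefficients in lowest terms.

Method: write R = a + b12*γ12 + b13*γ13 + b23*γ23 with a^2 + b12^2 + b13^2 + b23^2 = 1 (so R^-1 = ~R). Expanding the columns R e_j ~R gives tr M = 4a^2 - 1 and, from the antisymmetric part, M21 - M12 = -4a*b12, M13 - M31 = 4a*b13, M32 - M23 = -4a*b23.
Here tr M = -11977/48841, so a^2 = (1 + tr M)/4 = 9216/48841 and a = ±96/221. Taking a = 96/221: M21 - M12 = -69120/48841, M13 - M31 = -15360/48841, M32 - M23 = 28800/48841, giving b12 = 180/221, b13 = -40/221, b23 = -75/221, i.e. R = 96/221 + 180/221*γ12 - 40/221*γ13 - 75/221*γ23.
Its γ23 coefficient is negative, so report the other preimage -R.
Answer: -96/221 - 180/221*γ12 + 40/221*γ13 + 75/221*γ23. Note: both R and -R realise this M (trace -11977/48841); the covering map identifies them, and the γ23-coefficient sign is the tie-breaker.


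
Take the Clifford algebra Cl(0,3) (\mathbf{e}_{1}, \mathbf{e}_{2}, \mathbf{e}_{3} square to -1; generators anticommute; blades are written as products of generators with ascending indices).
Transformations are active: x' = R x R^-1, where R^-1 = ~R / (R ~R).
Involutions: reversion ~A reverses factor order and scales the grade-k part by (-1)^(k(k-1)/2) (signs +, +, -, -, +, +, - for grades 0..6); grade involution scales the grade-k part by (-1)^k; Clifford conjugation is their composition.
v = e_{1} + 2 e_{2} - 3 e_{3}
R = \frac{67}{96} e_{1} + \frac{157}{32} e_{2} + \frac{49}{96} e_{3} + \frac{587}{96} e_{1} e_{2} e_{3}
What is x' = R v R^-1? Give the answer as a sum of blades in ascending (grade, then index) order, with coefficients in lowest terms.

~R = \frac{67}{96} e_{1} + \frac{157}{32} e_{2} + \frac{49}{96} e_{3} - \frac{587}{96} e_{1} e_{2} e_{3}, and R ~R = -\frac{15925}{256}, so R^-1 = ~R / (-\frac{15925}{256}).
R v = -\frac{431}{48} + \frac{89}{6} e_{1} e_{2} + \frac{77}{8} e_{1} e_{3} - \frac{1049}{48} e_{2} e_{3}
Answer: \frac{33421}{9555} e_{1} + \frac{12503}{9555} e_{2} + \frac{34}{147} e_{3}


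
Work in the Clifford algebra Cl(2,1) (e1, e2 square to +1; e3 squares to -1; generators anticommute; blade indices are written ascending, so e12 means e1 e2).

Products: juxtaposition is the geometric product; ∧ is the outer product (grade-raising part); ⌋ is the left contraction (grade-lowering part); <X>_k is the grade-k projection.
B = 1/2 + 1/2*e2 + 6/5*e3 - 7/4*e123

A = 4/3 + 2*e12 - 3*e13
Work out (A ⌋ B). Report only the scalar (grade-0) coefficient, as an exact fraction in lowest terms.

step 1: 2/3 - 55/12*e2 + 51/10*e3 - 7/3*e123
Answer: 2/3


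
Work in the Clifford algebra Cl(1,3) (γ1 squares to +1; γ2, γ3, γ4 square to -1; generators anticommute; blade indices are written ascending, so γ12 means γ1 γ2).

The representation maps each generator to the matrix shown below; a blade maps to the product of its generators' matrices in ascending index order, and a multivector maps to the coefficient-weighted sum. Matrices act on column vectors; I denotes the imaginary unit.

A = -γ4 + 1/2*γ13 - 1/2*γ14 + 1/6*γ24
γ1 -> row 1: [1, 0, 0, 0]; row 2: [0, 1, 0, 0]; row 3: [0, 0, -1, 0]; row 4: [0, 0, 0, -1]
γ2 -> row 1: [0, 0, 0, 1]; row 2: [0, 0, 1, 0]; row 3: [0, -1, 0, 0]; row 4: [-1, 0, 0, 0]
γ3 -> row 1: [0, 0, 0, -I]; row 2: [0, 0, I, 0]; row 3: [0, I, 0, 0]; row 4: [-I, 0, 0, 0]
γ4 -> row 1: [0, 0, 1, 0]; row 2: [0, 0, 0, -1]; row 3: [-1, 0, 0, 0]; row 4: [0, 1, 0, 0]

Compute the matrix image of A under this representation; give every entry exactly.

Bivector images (products of the table entries): rho(γ13) = rho(γ1)rho(γ3) = row 1: [0, 0, 0, -I]; row 2: [0, 0, I, 0]; row 3: [0, -I, 0, 0]; row 4: [I, 0, 0, 0]; rho(γ14) = rho(γ1)rho(γ4) = row 1: [0, 0, 1, 0]; row 2: [0, 0, 0, -1]; row 3: [1, 0, 0, 0]; row 4: [0, -1, 0, 0]; rho(γ24) = rho(γ2)rho(γ4) = row 1: [0, 1, 0, 0]; row 2: [-1, 0, 0, 0]; row 3: [0, 0, 0, 1]; row 4: [0, 0, -1, 0].
M = (-1)*rho(γ4) + (1/2)*rho(γ13) + (-1/2)*rho(γ14) + (1/6)*rho(γ24), summed entrywise:
Answer: row 1: [0, 1/6, -3/2, -I/2]; row 2: [-1/6, 0, I/2, 3/2]; row 3: [1/2, -I/2, 0, 1/6]; row 4: [I/2, -1/2, -1/6, 0]


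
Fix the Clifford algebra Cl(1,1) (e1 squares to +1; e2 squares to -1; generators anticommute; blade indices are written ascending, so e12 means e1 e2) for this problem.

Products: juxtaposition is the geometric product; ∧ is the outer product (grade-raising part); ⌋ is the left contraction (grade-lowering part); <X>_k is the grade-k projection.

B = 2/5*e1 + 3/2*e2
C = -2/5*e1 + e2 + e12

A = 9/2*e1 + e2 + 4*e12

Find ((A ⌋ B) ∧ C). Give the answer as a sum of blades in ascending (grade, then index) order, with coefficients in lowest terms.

step 1: 3/10
step 2: -3/25*e1 + 3/10*e2 + 3/10*e12
Answer: -3/25*e1 + 3/10*e2 + 3/10*e12


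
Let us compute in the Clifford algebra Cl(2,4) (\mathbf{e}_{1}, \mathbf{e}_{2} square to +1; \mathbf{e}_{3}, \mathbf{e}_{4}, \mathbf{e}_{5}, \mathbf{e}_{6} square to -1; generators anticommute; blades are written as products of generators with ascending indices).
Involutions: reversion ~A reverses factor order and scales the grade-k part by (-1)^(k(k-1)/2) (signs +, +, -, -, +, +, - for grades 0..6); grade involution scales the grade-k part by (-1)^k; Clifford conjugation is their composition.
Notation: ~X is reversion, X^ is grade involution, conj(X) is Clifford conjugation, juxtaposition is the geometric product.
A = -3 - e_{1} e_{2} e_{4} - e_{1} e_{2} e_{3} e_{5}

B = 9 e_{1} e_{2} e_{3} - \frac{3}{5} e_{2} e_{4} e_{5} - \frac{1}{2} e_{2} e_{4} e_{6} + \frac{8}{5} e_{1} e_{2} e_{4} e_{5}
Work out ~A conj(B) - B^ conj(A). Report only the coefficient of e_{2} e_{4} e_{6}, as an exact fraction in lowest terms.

first term: \frac{53}{5} e_{5} - \frac{3}{5} e_{1} e_{5} - \frac{1}{2} e_{1} e_{6} + \frac{53}{5} e_{3} e_{4} - 27 e_{1} e_{2} e_{3} + \frac{3}{5} e_{1} e_{3} e_{4} + \frac{9}{5} e_{2} e_{4} e_{5} + \frac{3}{2} e_{2} e_{4} e_{6} - \frac{24}{5} e_{1} e_{2} e_{4} e_{5} - \frac{1}{2} e_{1} e_{3} e_{4} e_{5} e_{6}
second term: \frac{53}{5} e_{5} + \frac{3}{5} e_{1} e_{5} + \frac{1}{2} e_{1} e_{6} - \frac{53}{5} e_{3} e_{4} + 27 e_{1} e_{2} e_{3} - \frac{3}{5} e_{1} e_{3} e_{4} - \frac{9}{5} e_{2} e_{4} e_{5} - \frac{3}{2} e_{2} e_{4} e_{6} - \frac{24}{5} e_{1} e_{2} e_{4} e_{5} - \frac{1}{2} e_{1} e_{3} e_{4} e_{5} e_{6}
Answer: 3


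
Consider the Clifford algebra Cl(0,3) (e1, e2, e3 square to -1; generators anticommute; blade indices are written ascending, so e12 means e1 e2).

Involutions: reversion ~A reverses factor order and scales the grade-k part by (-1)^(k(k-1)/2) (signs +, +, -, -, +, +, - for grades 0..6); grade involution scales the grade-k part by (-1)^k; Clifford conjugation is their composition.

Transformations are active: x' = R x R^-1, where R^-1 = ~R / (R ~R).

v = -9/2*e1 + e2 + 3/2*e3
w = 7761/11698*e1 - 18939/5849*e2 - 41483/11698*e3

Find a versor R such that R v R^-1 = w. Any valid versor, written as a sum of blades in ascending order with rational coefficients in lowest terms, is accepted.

Why this works: both vectors square to -47/2, so q(v) = q(w) and R = v + w = -22440/5849*e1 - 13090/5849*e2 - 11968/5849*e3 carries v to w — its own direction survives, the complement (v - w)/2 flips.
Answer: -22440/5849*e1 - 13090/5849*e2 - 11968/5849*e3
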